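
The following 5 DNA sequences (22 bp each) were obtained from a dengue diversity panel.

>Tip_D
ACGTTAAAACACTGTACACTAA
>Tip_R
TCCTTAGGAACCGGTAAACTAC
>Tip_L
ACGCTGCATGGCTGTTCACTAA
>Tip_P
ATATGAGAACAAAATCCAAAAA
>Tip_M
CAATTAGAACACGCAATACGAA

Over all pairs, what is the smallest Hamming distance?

Pairwise Hamming distances:
  Tip_D vs Tip_R: 9
  Tip_D vs Tip_L: 7
  Tip_D vs Tip_P: 10
  Tip_D vs Tip_M: 9
  Tip_R vs Tip_L: 13
  Tip_R vs Tip_P: 15
  Tip_R vs Tip_M: 11
  Tip_L vs Tip_P: 15
  Tip_L vs Tip_M: 15
  Tip_P vs Tip_M: 11
The smallest is 7, between Tip_D and Tip_L.

7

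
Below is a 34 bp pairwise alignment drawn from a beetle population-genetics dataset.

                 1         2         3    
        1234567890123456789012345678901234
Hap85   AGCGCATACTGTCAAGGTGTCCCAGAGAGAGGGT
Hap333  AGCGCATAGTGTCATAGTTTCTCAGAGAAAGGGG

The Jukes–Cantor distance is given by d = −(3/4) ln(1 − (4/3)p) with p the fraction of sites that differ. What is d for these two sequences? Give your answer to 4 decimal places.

The sequences differ at positions 9 (C/G), 15 (A/T), 16 (G/A), 19 (G/T), 22 (C/T), 29 (G/A), 34 (T/G).
p = 7/34 = 0.205882.
d = −0.75 · ln(1 − (4/3)·0.205882) = −0.75 · ln(0.725491) = −0.75 · (-0.320907) = 0.2407.

0.2407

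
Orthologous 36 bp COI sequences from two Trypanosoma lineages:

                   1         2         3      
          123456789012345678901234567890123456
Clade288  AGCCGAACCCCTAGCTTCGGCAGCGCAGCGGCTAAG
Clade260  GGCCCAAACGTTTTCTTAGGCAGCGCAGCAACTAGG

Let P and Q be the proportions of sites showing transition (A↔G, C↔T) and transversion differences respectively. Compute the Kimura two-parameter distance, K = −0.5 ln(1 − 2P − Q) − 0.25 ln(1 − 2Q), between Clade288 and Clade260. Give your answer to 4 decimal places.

0.3953

Mismatches occur at site 1 (A→G, transition), site 5 (G→C, transversion), site 8 (C→A, transversion), site 10 (C→G, transversion), site 11 (C→T, transition), site 13 (A→T, transversion), site 14 (G→T, transversion), site 18 (C→A, transversion), site 30 (G→A, transition), site 31 (G→A, transition), site 35 (A→G, transition).
Of the 11 differences, 5 transitions and 6 transversions over 36 sites: P = 5/36 = 0.138889, Q = 6/36 = 0.166667.
d = −0.5·ln(0.555555) − 0.25·ln(0.666666) = −0.5·(-0.587788) − 0.25·(-0.405466) = 0.3953.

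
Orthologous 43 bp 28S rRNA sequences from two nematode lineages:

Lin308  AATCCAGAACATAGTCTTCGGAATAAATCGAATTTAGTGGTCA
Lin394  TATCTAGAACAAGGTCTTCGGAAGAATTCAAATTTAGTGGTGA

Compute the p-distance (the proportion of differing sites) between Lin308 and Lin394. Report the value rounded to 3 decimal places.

0.186

Differing sites — 1:A/T; 5:C/T; 12:T/A; 13:A/G; 24:T/G; 27:A/T; 30:G/A; 42:C/G.
There are 8 differences over 43 sites, so p = 8/43 = 0.186.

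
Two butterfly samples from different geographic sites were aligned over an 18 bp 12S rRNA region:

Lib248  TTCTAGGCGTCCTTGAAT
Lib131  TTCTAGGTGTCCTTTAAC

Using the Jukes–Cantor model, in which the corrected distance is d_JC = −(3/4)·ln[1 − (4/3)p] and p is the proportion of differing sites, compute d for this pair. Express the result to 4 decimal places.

0.1885

The sequences differ at positions 8 (C/T), 15 (G/T), 18 (T/C).
p = 3/18 = 0.166667.
d = −0.75 · ln(1 − (4/3)·0.166667) = −0.75 · ln(0.777777) = −0.75 · (-0.251315) = 0.1885.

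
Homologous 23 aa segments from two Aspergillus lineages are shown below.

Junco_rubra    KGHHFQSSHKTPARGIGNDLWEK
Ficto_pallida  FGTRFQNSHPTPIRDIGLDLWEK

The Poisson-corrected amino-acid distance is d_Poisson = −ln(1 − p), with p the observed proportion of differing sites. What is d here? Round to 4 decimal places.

Differing sites — 1:K/F; 3:H/T; 4:H/R; 7:S/N; 10:K/P; 13:A/I; 15:G/D; 18:N/L.
p = 8/23 = 0.347826.
d = −ln(1 − 0.347826) = −ln(0.652174) = 0.4274.

0.4274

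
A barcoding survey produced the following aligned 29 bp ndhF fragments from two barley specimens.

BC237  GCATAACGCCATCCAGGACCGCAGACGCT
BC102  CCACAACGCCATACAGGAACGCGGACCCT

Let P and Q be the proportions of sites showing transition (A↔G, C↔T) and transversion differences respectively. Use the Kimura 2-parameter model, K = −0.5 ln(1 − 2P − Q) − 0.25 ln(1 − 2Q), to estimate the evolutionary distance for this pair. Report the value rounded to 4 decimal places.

Differing sites — 1:G/C (Tv); 4:T/C (Ti); 13:C/A (Tv); 19:C/A (Tv); 23:A/G (Ti); 27:G/C (Tv).
Of the 6 differences, 2 transitions and 4 transversions over 29 sites: P = 2/29 = 0.068966, Q = 4/29 = 0.137931.
d = −0.5·ln(0.724137) − 0.25·ln(0.724138) = −0.5·(-0.322775) − 0.25·(-0.322773) = 0.2421.

0.2421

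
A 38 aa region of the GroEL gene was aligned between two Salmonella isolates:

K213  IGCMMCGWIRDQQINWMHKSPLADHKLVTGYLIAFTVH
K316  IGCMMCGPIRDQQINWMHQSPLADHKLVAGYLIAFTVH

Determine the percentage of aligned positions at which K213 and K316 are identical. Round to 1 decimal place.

The sequences differ at positions 8 (W/P), 19 (K/Q), 29 (T/A).
35 of the 38 sites match, so the percent identity is 35/38 × 100 = 92.1%.

92.1%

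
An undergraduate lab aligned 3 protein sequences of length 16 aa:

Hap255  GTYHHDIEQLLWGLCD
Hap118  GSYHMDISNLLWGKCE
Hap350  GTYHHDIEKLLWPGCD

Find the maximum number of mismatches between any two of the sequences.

7

Pairwise Hamming distances:
  Hap255 vs Hap118: 6
  Hap255 vs Hap350: 3
  Hap118 vs Hap350: 7
The largest is 7, between Hap118 and Hap350.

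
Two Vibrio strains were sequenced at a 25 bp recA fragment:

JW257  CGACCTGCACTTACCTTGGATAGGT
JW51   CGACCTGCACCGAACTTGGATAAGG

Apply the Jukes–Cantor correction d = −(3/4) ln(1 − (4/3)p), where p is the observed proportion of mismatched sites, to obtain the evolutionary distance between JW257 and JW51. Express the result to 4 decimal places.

0.2326

The sequences differ at positions 11 (T/C), 12 (T/G), 14 (C/A), 23 (G/A), 25 (T/G).
p = 5/25 = 0.200000.
d = −0.75 · ln(1 − (4/3)·0.200000) = −0.75 · ln(0.733333) = −0.75 · (-0.310155) = 0.2326.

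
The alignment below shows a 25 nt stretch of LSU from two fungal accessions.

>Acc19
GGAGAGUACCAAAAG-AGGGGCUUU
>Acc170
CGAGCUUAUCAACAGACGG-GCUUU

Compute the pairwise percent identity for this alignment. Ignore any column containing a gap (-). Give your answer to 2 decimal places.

73.91%

Excluding the 2 gap columns leaves 23 comparable sites.
The sequences differ at positions 1 (G/C), 5 (A/C), 6 (G/U), 9 (C/U), 13 (A/C), 17 (A/C).
17 of the 23 comparable sites match, so the percent identity is 17/23 × 100 = 73.91%.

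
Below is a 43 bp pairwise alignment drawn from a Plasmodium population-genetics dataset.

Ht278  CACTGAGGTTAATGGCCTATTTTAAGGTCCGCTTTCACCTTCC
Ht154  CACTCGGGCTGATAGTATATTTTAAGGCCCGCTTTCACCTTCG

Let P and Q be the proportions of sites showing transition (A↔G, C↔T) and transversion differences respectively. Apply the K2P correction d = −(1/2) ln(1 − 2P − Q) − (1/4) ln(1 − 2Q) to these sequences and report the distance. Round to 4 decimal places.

The sequences differ at positions 5 (G/C, transversion), 6 (A/G, transition), 9 (T/C, transition), 11 (A/G, transition), 14 (G/A, transition), 16 (C/T, transition), 17 (C/A, transversion), 28 (T/C, transition), 43 (C/G, transversion).
Of the 9 differences, 6 transitions and 3 transversions over 43 sites: P = 6/43 = 0.139535, Q = 3/43 = 0.069767.
d = −0.5·ln(0.651163) − 0.25·ln(0.860466) = −0.5·(-0.428995) − 0.25·(-0.150281) = 0.2521.

0.2521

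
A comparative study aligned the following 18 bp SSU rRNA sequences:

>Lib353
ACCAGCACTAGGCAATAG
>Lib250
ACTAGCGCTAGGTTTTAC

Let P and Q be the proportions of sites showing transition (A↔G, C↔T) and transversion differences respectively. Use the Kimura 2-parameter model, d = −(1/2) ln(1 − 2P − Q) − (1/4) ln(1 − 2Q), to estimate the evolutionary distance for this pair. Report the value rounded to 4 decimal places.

Mismatches occur at site 3 (C↔T, transition), site 7 (A↔G, transition), site 13 (C↔T, transition), site 14 (A↔T, transversion), site 15 (A↔T, transversion), site 18 (G↔C, transversion).
Of the 6 differences, 3 transitions and 3 transversions over 18 sites: P = 3/18 = 0.166667, Q = 3/18 = 0.166667.
d = −0.5·ln(0.499999) − 0.25·ln(0.666666) = −0.5·(-0.693149) − 0.25·(-0.405466) = 0.4479.

0.4479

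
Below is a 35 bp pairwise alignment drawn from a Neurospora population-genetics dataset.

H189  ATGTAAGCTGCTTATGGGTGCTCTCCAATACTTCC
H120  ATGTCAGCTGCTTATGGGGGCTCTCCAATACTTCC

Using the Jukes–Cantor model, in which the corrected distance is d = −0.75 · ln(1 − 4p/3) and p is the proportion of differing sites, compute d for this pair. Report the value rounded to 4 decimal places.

Differing sites — 5:A/C; 19:T/G.
p = 2/35 = 0.057143.
d = −0.75 · ln(1 − (4/3)·0.057143) = −0.75 · ln(0.923809) = −0.75 · (-0.079250) = 0.0594.

0.0594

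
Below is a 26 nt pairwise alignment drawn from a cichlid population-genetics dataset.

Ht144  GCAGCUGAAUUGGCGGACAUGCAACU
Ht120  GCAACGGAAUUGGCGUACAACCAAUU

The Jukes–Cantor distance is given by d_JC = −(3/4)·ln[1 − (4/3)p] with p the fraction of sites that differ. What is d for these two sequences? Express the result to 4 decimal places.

Mismatches occur at site 4 (G→A), site 6 (U→G), site 16 (G→U), site 20 (U→A), site 21 (G→C), site 25 (C→U).
p = 6/26 = 0.230769.
d = −0.75 · ln(1 − (4/3)·0.230769) = −0.75 · ln(0.692308) = −0.75 · (-0.367724) = 0.2758.

0.2758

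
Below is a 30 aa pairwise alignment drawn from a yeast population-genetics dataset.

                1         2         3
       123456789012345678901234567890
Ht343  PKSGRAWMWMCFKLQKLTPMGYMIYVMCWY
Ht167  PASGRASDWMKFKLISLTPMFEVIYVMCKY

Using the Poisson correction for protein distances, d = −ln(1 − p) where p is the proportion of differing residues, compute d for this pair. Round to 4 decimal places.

Differing sites — 2:K/A; 7:W/S; 8:M/D; 11:C/K; 15:Q/I; 16:K/S; 21:G/F; 22:Y/E; 23:M/V; 29:W/K.
p = 10/30 = 0.333333.
d = −ln(1 − 0.333333) = −ln(0.666667) = 0.4055.

0.4055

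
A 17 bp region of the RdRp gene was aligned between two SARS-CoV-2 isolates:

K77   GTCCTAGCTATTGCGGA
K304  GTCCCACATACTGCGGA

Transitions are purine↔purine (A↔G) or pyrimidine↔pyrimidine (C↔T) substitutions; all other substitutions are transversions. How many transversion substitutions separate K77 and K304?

The sequences differ at positions 5 (T/C, transition), 7 (G/C, transversion), 8 (C/A, transversion), 11 (T/C, transition).
Of the 4 differences, 2 transitions and 2 transversions, so the answer is 2.

2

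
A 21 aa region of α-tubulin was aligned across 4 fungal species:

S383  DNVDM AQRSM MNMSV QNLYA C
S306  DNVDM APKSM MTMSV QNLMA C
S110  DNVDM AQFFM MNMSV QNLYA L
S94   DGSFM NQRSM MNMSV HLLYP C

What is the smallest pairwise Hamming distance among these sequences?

Pairwise Hamming distances:
  S383 vs S306: 4
  S383 vs S110: 3
  S383 vs S94: 7
  S306 vs S110: 6
  S306 vs S94: 11
  S110 vs S94: 10
The smallest is 3, between S383 and S110.

3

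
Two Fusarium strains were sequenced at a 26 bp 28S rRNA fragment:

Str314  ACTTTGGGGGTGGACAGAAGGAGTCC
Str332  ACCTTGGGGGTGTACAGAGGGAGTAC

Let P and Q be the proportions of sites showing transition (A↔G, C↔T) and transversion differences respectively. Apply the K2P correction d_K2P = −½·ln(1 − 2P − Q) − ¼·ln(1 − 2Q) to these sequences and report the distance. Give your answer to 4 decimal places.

Differing sites — 3:T/C (Ti); 13:G/T (Tv); 19:A/G (Ti); 25:C/A (Tv).
Of the 4 differences, 2 transitions and 2 transversions over 26 sites: P = 2/26 = 0.076923, Q = 2/26 = 0.076923.
d = −0.5·ln(0.769231) − 0.25·ln(0.846154) = −0.5·(-0.262364) − 0.25·(-0.167054) = 0.1729.

0.1729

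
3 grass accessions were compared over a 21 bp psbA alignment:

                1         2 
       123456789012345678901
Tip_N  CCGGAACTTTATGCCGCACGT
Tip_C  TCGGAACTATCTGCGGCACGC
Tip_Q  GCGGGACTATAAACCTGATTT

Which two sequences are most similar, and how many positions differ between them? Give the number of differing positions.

Pairwise Hamming distances:
  Tip_N vs Tip_C: 5
  Tip_N vs Tip_Q: 9
  Tip_C vs Tip_Q: 11
The smallest is 5, between Tip_N and Tip_C.

5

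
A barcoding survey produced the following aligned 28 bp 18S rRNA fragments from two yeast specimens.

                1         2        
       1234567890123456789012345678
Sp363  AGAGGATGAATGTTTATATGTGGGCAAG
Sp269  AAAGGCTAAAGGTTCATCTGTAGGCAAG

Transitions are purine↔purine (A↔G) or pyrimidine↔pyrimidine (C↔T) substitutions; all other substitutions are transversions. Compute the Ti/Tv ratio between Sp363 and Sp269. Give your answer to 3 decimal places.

The sequences differ at positions 2 (G/A, transition), 6 (A/C, transversion), 8 (G/A, transition), 11 (T/G, transversion), 15 (T/C, transition), 18 (A/C, transversion), 22 (G/A, transition).
Of the 7 differences, 4 transitions and 3 transversions, so Ti/Tv = 4/3 = 1.333.

1.333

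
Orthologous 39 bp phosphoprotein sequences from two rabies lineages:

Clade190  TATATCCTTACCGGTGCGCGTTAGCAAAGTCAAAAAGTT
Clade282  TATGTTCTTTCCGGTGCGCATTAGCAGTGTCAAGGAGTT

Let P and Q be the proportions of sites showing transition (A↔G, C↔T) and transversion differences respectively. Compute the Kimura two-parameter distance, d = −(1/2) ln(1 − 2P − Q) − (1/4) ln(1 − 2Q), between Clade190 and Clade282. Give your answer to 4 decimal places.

The sequences differ at positions 4 (A/G, transition), 6 (C/T, transition), 10 (A/T, transversion), 20 (G/A, transition), 27 (A/G, transition), 28 (A/T, transversion), 34 (A/G, transition), 35 (A/G, transition).
Of the 8 differences, 6 transitions and 2 transversions over 39 sites: P = 6/39 = 0.153846, Q = 2/39 = 0.051282.
d = −0.5·ln(0.641026) − 0.25·ln(0.897436) = −0.5·(-0.444685) − 0.25·(-0.108213) = 0.2494.

0.2494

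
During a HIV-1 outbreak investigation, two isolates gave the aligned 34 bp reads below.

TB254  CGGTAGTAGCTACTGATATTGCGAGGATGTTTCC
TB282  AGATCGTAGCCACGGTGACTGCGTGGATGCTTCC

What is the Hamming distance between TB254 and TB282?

10

Differing sites — 1:C/A; 3:G/A; 5:A/C; 11:T/C; 14:T/G; 16:A/T; 17:T/G; 19:T/C; 24:A/T; 30:T/C.
That gives 10 mismatches out of 34 aligned sites, so the Hamming distance is 10.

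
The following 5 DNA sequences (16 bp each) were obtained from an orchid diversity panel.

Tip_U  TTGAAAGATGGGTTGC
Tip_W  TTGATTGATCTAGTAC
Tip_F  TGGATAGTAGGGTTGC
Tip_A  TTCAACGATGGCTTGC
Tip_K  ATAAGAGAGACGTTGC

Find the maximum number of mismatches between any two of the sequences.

Pairwise Hamming distances:
  Tip_U vs Tip_W: 7
  Tip_U vs Tip_F: 4
  Tip_U vs Tip_A: 3
  Tip_U vs Tip_K: 6
  Tip_W vs Tip_F: 9
  Tip_W vs Tip_A: 8
  Tip_W vs Tip_K: 10
  Tip_F vs Tip_A: 7
  Tip_F vs Tip_K: 8
  Tip_A vs Tip_K: 8
The largest is 10, between Tip_W and Tip_K.

10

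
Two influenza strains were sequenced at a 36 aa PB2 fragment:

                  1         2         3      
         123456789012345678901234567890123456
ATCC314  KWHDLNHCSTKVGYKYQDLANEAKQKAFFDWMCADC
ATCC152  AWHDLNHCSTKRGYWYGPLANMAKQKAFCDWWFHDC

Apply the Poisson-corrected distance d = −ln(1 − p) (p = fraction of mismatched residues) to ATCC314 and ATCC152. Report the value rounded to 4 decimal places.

Mismatches occur at site 1 (K↔A), site 12 (V↔R), site 15 (K↔W), site 17 (Q↔G), site 18 (D↔P), site 22 (E↔M), site 29 (F↔C), site 32 (M↔W), site 33 (C↔F), site 34 (A↔H).
p = 10/36 = 0.277778.
d = −ln(1 − 0.277778) = −ln(0.722222) = 0.3254.

0.3254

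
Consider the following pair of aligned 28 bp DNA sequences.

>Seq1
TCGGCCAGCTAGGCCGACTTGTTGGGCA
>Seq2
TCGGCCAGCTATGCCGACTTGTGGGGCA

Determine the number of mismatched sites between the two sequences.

Differing sites — 12:G/T; 23:T/G.
That gives 2 mismatches out of 28 aligned sites, so the Hamming distance is 2.

2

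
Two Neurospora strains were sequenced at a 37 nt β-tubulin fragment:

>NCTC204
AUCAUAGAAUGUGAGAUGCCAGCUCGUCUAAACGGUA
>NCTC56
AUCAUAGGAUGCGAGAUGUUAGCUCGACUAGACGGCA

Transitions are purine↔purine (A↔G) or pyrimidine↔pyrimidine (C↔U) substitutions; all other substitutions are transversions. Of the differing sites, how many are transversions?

1

Mismatches occur at site 8 (A↔G, transition), site 12 (U↔C, transition), site 19 (C↔U, transition), site 20 (C↔U, transition), site 27 (U↔A, transversion), site 31 (A↔G, transition), site 36 (U↔C, transition).
Of the 7 differences, 6 transitions and 1 transversion, so the answer is 1.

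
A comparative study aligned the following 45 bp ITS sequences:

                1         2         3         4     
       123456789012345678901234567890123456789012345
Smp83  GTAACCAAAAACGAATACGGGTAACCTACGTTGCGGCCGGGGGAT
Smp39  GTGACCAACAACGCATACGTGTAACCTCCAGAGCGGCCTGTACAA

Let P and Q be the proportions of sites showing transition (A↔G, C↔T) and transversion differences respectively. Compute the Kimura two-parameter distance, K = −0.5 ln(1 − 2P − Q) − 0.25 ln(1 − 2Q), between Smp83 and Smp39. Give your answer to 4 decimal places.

0.3666

Mismatches occur at site 3 (A→G, transition), site 9 (A→C, transversion), site 14 (A→C, transversion), site 20 (G→T, transversion), site 28 (A→C, transversion), site 30 (G→A, transition), site 31 (T→G, transversion), site 32 (T→A, transversion), site 39 (G→T, transversion), site 41 (G→T, transversion), site 42 (G→A, transition), site 43 (G→C, transversion), site 45 (T→A, transversion).
Of the 13 differences, 3 transitions and 10 transversions over 45 sites: P = 3/45 = 0.066667, Q = 10/45 = 0.222222.
d = −0.5·ln(0.644444) − 0.25·ln(0.555556) = −0.5·(-0.439367) − 0.25·(-0.587786) = 0.3666.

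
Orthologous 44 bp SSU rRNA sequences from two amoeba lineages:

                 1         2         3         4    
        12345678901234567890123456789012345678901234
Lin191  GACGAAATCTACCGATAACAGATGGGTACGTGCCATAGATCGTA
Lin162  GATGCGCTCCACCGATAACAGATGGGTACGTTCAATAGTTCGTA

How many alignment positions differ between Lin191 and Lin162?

8

The sequences differ at positions 3 (C/T), 5 (A/C), 6 (A/G), 7 (A/C), 10 (T/C), 32 (G/T), 34 (C/A), 39 (A/T).
That gives 8 mismatches out of 44 aligned sites, so the Hamming distance is 8.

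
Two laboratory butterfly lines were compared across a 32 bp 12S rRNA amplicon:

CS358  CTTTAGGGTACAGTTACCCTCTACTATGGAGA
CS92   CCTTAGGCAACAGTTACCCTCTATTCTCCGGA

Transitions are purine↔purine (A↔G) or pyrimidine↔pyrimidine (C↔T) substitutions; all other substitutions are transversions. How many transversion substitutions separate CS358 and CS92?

5

Differing sites — 2:T/C (Ti); 8:G/C (Tv); 9:T/A (Tv); 24:C/T (Ti); 26:A/C (Tv); 28:G/C (Tv); 29:G/C (Tv); 30:A/G (Ti).
Of the 8 differences, 3 transitions and 5 transversions, so the answer is 5.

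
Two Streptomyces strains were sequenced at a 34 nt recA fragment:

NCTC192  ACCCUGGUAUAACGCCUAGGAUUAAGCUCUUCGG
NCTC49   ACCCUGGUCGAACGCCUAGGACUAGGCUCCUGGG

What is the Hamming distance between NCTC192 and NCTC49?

6

Differing sites — 9:A/C; 10:U/G; 22:U/C; 25:A/G; 30:U/C; 32:C/G.
That gives 6 mismatches out of 34 aligned sites, so the Hamming distance is 6.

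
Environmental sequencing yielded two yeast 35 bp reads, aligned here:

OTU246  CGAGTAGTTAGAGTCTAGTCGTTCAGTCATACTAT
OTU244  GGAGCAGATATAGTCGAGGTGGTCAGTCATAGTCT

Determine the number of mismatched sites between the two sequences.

10

Mismatches occur at site 1 (C/G), site 5 (T/C), site 8 (T/A), site 11 (G/T), site 16 (T/G), site 19 (T/G), site 20 (C/T), site 22 (T/G), site 32 (C/G), site 34 (A/C).
That gives 10 mismatches out of 35 aligned sites, so the Hamming distance is 10.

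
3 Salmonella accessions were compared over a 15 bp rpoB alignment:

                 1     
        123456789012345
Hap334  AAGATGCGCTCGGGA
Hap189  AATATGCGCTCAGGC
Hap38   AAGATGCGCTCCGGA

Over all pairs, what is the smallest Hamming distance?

1

Pairwise Hamming distances:
  Hap334 vs Hap189: 3
  Hap334 vs Hap38: 1
  Hap189 vs Hap38: 3
The smallest is 1, between Hap334 and Hap38.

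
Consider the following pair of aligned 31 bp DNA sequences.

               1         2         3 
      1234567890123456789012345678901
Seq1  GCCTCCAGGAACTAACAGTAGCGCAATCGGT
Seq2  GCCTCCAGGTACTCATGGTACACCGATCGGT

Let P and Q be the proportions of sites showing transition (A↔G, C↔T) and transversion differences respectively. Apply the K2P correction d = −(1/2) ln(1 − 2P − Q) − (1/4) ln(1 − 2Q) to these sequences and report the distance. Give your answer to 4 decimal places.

0.3165

Differing sites — 10:A/T (Tv); 14:A/C (Tv); 16:C/T (Ti); 17:A/G (Ti); 21:G/C (Tv); 22:C/A (Tv); 23:G/C (Tv); 25:A/G (Ti).
Of the 8 differences, 3 transitions and 5 transversions over 31 sites: P = 3/31 = 0.096774, Q = 5/31 = 0.161290.
d = −0.5·ln(0.645162) − 0.25·ln(0.677420) = −0.5·(-0.438254) − 0.25·(-0.389464) = 0.3165.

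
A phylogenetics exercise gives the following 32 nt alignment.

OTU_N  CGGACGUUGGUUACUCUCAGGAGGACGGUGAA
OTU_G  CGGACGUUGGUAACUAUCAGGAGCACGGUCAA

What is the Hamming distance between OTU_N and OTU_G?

The sequences differ at positions 12 (U/A), 16 (C/A), 24 (G/C), 30 (G/C).
That gives 4 mismatches out of 32 aligned sites, so the Hamming distance is 4.

4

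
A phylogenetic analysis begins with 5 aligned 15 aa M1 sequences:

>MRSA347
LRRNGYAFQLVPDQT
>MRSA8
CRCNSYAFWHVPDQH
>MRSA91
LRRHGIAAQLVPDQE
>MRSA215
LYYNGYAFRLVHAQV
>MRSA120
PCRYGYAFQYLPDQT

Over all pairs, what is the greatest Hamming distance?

10

Pairwise Hamming distances:
  MRSA347 vs MRSA8: 6
  MRSA347 vs MRSA91: 4
  MRSA347 vs MRSA215: 6
  MRSA347 vs MRSA120: 5
  MRSA8 vs MRSA91: 9
  MRSA8 vs MRSA215: 9
  MRSA8 vs MRSA120: 9
  MRSA91 vs MRSA215: 9
  MRSA91 vs MRSA120: 8
  MRSA215 vs MRSA120: 10
The largest is 10, between MRSA215 and MRSA120.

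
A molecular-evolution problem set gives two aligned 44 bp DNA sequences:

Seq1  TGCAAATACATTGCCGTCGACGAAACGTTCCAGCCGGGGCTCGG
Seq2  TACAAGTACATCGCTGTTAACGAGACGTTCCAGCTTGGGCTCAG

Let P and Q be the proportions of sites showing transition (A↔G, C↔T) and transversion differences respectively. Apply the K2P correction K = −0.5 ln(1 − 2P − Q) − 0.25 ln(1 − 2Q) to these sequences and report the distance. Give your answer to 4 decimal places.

Mismatches occur at site 2 (G/A, transition), site 6 (A/G, transition), site 12 (T/C, transition), site 15 (C/T, transition), site 18 (C/T, transition), site 19 (G/A, transition), site 24 (A/G, transition), site 35 (C/T, transition), site 36 (G/T, transversion), site 43 (G/A, transition).
Of the 10 differences, 9 transitions and 1 transversion over 44 sites: P = 9/44 = 0.204545, Q = 1/44 = 0.022727.
d = −0.5·ln(0.568183) − 0.25·ln(0.954546) = −0.5·(-0.565312) − 0.25·(-0.046519) = 0.2943.

0.2943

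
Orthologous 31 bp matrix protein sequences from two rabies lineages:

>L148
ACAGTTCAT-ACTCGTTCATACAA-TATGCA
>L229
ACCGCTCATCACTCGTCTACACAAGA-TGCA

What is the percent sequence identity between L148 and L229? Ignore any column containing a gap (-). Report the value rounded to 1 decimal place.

78.6%

Excluding the 3 gap columns leaves 28 comparable sites.
Differing sites — 3:A/C; 5:T/C; 17:T/C; 18:C/T; 20:T/C; 26:T/A.
22 of the 28 comparable sites match, so the percent identity is 22/28 × 100 = 78.6%.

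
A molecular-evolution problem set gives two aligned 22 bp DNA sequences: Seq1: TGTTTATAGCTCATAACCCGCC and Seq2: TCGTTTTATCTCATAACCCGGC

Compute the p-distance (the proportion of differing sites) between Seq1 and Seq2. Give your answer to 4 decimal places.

Mismatches occur at site 2 (G↔C), site 3 (T↔G), site 6 (A↔T), site 9 (G↔T), site 21 (C↔G).
There are 5 differences over 22 sites, so p = 5/22 = 0.2273.

0.2273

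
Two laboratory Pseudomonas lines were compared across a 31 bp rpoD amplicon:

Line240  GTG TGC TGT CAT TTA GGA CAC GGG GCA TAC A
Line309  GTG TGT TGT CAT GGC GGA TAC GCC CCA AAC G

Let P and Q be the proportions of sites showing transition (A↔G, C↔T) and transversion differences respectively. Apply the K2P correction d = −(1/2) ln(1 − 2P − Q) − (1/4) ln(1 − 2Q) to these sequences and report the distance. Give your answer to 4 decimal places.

Mismatches occur at site 6 (C→T, transition), site 13 (T→G, transversion), site 14 (T→G, transversion), site 15 (A→C, transversion), site 19 (C→T, transition), site 23 (G→C, transversion), site 24 (G→C, transversion), site 25 (G→C, transversion), site 28 (T→A, transversion), site 31 (A→G, transition).
Of the 10 differences, 3 transitions and 7 transversions over 31 sites: P = 3/31 = 0.096774, Q = 7/31 = 0.225806.
d = −0.5·ln(0.580646) − 0.25·ln(0.548388) = −0.5·(-0.543614) − 0.25·(-0.600772) = 0.4220.

0.4220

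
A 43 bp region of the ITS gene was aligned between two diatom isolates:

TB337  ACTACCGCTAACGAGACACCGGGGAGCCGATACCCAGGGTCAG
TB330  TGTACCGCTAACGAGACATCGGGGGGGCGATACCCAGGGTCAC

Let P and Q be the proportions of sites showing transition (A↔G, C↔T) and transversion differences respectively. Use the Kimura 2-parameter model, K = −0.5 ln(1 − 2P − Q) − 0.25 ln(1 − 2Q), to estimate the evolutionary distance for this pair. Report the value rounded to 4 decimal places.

0.1544

Differing sites — 1:A/T (Tv); 2:C/G (Tv); 19:C/T (Ti); 25:A/G (Ti); 27:C/G (Tv); 43:G/C (Tv).
Of the 6 differences, 2 transitions and 4 transversions over 43 sites: P = 2/43 = 0.046512, Q = 4/43 = 0.093023.
d = −0.5·ln(0.813953) − 0.25·ln(0.813954) = −0.5·(-0.205853) − 0.25·(-0.205851) = 0.1544.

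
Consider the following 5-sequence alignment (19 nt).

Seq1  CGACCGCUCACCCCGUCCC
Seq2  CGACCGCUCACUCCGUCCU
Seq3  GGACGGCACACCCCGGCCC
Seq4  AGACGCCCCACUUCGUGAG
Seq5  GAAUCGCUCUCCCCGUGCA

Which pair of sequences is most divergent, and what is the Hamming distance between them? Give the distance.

11

Pairwise Hamming distances:
  Seq1 vs Seq2: 2
  Seq1 vs Seq3: 4
  Seq1 vs Seq4: 9
  Seq1 vs Seq5: 6
  Seq2 vs Seq3: 6
  Seq2 vs Seq4: 8
  Seq2 vs Seq5: 7
  Seq3 vs Seq4: 9
  Seq3 vs Seq5: 8
  Seq4 vs Seq5: 11
The largest is 11, between Seq4 and Seq5.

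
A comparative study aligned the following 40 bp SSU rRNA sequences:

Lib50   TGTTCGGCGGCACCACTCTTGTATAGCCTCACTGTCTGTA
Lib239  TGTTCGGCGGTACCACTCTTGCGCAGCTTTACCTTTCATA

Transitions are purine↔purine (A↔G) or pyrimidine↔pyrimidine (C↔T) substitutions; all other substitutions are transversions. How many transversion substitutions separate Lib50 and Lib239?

1

The sequences differ at positions 11 (C/T, transition), 22 (T/C, transition), 23 (A/G, transition), 24 (T/C, transition), 28 (C/T, transition), 30 (C/T, transition), 33 (T/C, transition), 34 (G/T, transversion), 36 (C/T, transition), 37 (T/C, transition), 38 (G/A, transition).
Of the 11 differences, 10 transitions and 1 transversion, so the answer is 1.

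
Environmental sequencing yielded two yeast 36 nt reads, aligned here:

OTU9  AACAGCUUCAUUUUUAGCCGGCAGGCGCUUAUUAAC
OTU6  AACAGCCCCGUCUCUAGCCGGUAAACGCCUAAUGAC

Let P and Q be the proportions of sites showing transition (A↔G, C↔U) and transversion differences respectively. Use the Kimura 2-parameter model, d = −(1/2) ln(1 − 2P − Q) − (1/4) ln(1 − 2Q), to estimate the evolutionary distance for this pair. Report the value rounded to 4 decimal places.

0.4520

The sequences differ at positions 7 (U/C, transition), 8 (U/C, transition), 10 (A/G, transition), 12 (U/C, transition), 14 (U/C, transition), 22 (C/U, transition), 24 (G/A, transition), 25 (G/A, transition), 29 (U/C, transition), 32 (U/A, transversion), 34 (A/G, transition).
Of the 11 differences, 10 transitions and 1 transversion over 36 sites: P = 10/36 = 0.277778, Q = 1/36 = 0.027778.
d = −0.5·ln(0.416666) − 0.25·ln(0.944444) = −0.5·(-0.875470) − 0.25·(-0.057159) = 0.4520.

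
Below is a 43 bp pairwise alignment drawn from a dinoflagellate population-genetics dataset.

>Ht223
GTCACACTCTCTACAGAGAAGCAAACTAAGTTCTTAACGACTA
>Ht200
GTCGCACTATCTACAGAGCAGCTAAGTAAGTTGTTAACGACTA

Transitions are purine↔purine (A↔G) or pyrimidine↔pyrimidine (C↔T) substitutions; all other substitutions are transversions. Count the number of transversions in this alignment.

5

The sequences differ at positions 4 (A/G, transition), 9 (C/A, transversion), 19 (A/C, transversion), 23 (A/T, transversion), 26 (C/G, transversion), 33 (C/G, transversion).
Of the 6 differences, 1 transition and 5 transversions, so the answer is 5.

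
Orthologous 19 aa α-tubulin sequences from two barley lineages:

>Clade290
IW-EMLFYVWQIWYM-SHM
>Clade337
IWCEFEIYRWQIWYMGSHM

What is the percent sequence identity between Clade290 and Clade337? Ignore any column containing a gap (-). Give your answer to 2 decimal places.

76.47%

Excluding the 2 gap columns leaves 17 comparable sites.
Differing sites — 5:M/F; 6:L/E; 7:F/I; 9:V/R.
13 of the 17 comparable sites match, so the percent identity is 13/17 × 100 = 76.47%.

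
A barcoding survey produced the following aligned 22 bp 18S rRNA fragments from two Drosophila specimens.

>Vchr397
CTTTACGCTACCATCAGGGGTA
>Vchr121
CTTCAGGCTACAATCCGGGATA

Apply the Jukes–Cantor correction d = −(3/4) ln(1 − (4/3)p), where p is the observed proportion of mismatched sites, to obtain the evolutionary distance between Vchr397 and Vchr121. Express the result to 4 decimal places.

Differing sites — 4:T/C; 6:C/G; 12:C/A; 16:A/C; 20:G/A.
p = 5/22 = 0.227273.
d = −0.75 · ln(1 − (4/3)·0.227273) = −0.75 · ln(0.696969) = −0.75 · (-0.361014) = 0.2708.

0.2708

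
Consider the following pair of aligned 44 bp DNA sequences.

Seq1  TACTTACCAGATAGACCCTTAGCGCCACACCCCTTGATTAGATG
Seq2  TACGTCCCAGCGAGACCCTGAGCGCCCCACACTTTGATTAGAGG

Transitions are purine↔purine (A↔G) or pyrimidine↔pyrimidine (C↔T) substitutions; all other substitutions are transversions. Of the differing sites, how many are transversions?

8

The sequences differ at positions 4 (T/G, transversion), 6 (A/C, transversion), 11 (A/C, transversion), 12 (T/G, transversion), 20 (T/G, transversion), 27 (A/C, transversion), 31 (C/A, transversion), 33 (C/T, transition), 43 (T/G, transversion).
Of the 9 differences, 1 transition and 8 transversions, so the answer is 8.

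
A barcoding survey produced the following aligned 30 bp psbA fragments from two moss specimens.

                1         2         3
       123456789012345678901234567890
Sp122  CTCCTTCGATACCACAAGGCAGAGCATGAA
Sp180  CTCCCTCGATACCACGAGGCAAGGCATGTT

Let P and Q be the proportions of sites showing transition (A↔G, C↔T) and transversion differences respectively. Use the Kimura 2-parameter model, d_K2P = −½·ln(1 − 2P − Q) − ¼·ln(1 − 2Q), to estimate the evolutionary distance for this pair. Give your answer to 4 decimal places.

0.2385

The sequences differ at positions 5 (T/C, transition), 16 (A/G, transition), 22 (G/A, transition), 23 (A/G, transition), 29 (A/T, transversion), 30 (A/T, transversion).
Of the 6 differences, 4 transitions and 2 transversions over 30 sites: P = 4/30 = 0.133333, Q = 2/30 = 0.066667.
d = −0.5·ln(0.666667) − 0.25·ln(0.866666) = −0.5·(-0.405465) − 0.25·(-0.143102) = 0.2385.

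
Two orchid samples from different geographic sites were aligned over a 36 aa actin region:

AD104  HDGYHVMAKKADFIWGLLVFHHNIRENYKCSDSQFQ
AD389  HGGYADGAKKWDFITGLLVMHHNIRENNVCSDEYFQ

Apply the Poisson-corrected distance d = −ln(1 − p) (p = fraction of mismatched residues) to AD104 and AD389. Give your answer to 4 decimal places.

0.3646

Mismatches occur at site 2 (D→G), site 5 (H→A), site 6 (V→D), site 7 (M→G), site 11 (A→W), site 15 (W→T), site 20 (F→M), site 28 (Y→N), site 29 (K→V), site 33 (S→E), site 34 (Q→Y).
p = 11/36 = 0.305556.
d = −ln(1 − 0.305556) = −ln(0.694444) = 0.3646.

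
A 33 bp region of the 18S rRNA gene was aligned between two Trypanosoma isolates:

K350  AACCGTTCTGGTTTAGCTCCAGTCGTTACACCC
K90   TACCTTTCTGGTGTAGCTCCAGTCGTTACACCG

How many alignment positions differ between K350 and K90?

Mismatches occur at site 1 (A→T), site 5 (G→T), site 13 (T→G), site 33 (C→G).
That gives 4 mismatches out of 33 aligned sites, so the Hamming distance is 4.

4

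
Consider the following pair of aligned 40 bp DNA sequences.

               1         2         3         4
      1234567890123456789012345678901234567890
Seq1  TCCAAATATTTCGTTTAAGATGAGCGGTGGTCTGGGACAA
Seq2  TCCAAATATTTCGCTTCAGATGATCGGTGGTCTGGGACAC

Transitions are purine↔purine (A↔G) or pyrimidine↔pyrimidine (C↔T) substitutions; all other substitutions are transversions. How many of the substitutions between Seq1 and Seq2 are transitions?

Differing sites — 14:T/C (Ti); 17:A/C (Tv); 24:G/T (Tv); 40:A/C (Tv).
Of the 4 differences, 1 transition and 3 transversions, so the answer is 1.

1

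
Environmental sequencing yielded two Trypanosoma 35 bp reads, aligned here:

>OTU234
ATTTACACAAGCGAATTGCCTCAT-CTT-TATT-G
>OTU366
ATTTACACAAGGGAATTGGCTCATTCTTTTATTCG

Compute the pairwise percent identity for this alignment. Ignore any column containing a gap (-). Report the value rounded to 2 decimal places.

93.75%

Excluding the 3 gap columns leaves 32 comparable sites.
Mismatches occur at site 12 (C→G), site 19 (C→G).
30 of the 32 comparable sites match, so the percent identity is 30/32 × 100 = 93.75%.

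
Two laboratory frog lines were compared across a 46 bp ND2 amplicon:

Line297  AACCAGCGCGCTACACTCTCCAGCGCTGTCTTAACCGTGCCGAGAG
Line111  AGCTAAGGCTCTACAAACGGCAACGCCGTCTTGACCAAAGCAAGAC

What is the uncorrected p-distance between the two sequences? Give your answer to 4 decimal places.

0.3913

Mismatches occur at site 2 (A↔G), site 4 (C↔T), site 6 (G↔A), site 7 (C↔G), site 10 (G↔T), site 16 (C↔A), site 17 (T↔A), site 19 (T↔G), site 20 (C↔G), site 23 (G↔A), site 27 (T↔C), site 33 (A↔G), site 37 (G↔A), site 38 (T↔A), site 39 (G↔A), site 40 (C↔G), site 42 (G↔A), site 46 (G↔C).
There are 18 differences over 46 sites, so p = 18/46 = 0.3913.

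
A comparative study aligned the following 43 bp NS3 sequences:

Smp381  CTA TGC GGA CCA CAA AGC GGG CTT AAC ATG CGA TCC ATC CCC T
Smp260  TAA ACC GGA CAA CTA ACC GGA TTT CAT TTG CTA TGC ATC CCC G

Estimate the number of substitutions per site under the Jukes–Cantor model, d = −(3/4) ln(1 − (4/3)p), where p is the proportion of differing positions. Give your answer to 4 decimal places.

Differing sites — 1:C/T; 2:T/A; 4:T/A; 5:G/C; 11:C/A; 14:A/T; 17:G/C; 21:G/A; 22:C/T; 25:A/C; 27:C/T; 28:A/T; 32:G/T; 35:C/G; 43:T/G.
p = 15/43 = 0.348837.
d = −0.75 · ln(1 − (4/3)·0.348837) = −0.75 · ln(0.534884) = −0.75 · (-0.625705) = 0.4693.

0.4693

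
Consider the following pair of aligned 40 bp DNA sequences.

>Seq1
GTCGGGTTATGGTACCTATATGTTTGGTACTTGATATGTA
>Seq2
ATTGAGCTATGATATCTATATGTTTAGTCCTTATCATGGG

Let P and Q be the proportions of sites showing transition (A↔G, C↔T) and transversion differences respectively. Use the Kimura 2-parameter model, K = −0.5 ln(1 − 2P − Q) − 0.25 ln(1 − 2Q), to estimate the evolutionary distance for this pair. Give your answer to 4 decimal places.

The sequences differ at positions 1 (G/A, transition), 3 (C/T, transition), 5 (G/A, transition), 7 (T/C, transition), 12 (G/A, transition), 15 (C/T, transition), 26 (G/A, transition), 29 (A/C, transversion), 33 (G/A, transition), 34 (A/T, transversion), 35 (T/C, transition), 39 (T/G, transversion), 40 (A/G, transition).
Of the 13 differences, 10 transitions and 3 transversions over 40 sites: P = 10/40 = 0.250000, Q = 3/40 = 0.075000.
d = −0.5·ln(0.425000) − 0.25·ln(0.850000) = −0.5·(-0.855666) − 0.25·(-0.162519) = 0.4685.

0.4685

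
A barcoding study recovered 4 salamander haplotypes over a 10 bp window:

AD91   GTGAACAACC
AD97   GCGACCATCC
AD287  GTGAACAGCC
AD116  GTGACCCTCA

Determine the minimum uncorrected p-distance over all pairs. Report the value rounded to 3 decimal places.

0.100

Pairwise Hamming distances:
  AD91 vs AD97: 3
  AD91 vs AD287: 1
  AD91 vs AD116: 4
  AD97 vs AD287: 3
  AD97 vs AD116: 3
  AD287 vs AD116: 4
The smallest is 1 mismatch, between AD91 and AD287; p = 1/10 = 0.100.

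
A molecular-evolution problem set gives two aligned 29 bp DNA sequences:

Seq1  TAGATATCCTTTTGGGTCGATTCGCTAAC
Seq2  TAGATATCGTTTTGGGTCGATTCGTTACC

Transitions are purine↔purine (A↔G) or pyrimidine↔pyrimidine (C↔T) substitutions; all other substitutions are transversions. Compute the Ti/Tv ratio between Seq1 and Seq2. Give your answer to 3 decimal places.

0.500

The sequences differ at positions 9 (C/G, transversion), 25 (C/T, transition), 28 (A/C, transversion).
Of the 3 differences, 1 transition and 2 transversions, so Ti/Tv = 1/2 = 0.500.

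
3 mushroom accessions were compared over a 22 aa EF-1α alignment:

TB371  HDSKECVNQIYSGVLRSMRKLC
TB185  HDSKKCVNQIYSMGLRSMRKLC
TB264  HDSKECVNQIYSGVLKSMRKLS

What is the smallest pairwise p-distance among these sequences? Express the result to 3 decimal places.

Pairwise Hamming distances:
  TB371 vs TB185: 3
  TB371 vs TB264: 2
  TB185 vs TB264: 5
The smallest is 2 mismatches, between TB371 and TB264; p = 2/22 = 0.091.

0.091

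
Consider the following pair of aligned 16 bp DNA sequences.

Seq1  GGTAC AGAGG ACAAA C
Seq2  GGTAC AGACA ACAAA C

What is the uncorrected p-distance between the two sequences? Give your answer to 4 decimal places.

0.1250

Mismatches occur at site 9 (G↔C), site 10 (G↔A).
There are 2 differences over 16 sites, so p = 2/16 = 0.1250.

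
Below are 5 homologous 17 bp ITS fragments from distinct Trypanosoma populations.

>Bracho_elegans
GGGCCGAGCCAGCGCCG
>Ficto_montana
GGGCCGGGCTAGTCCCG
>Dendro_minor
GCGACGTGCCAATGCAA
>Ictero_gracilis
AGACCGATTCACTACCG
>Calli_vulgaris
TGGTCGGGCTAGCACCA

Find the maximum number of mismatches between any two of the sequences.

Pairwise Hamming distances:
  Bracho_elegans vs Ficto_montana: 4
  Bracho_elegans vs Dendro_minor: 7
  Bracho_elegans vs Ictero_gracilis: 7
  Bracho_elegans vs Calli_vulgaris: 6
  Ficto_montana vs Dendro_minor: 8
  Ficto_montana vs Ictero_gracilis: 8
  Ficto_montana vs Calli_vulgaris: 5
  Dendro_minor vs Ictero_gracilis: 11
  Dendro_minor vs Calli_vulgaris: 9
  Ictero_gracilis vs Calli_vulgaris: 10
The largest is 11, between Dendro_minor and Ictero_gracilis.

11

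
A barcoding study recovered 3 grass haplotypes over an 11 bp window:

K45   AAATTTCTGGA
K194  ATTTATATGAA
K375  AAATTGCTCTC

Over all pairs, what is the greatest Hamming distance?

8

Pairwise Hamming distances:
  K45 vs K194: 5
  K45 vs K375: 4
  K194 vs K375: 8
The largest is 8, between K194 and K375.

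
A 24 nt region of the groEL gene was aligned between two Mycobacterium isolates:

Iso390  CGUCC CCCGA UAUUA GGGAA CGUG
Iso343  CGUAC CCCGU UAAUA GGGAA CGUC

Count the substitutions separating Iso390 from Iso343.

4

The sequences differ at positions 4 (C/A), 10 (A/U), 13 (U/A), 24 (G/C).
That gives 4 mismatches out of 24 aligned sites, so the Hamming distance is 4.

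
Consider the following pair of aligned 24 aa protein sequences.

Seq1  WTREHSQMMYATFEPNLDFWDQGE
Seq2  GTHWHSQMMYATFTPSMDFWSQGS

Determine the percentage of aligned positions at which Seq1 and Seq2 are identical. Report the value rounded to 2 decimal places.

Mismatches occur at site 1 (W→G), site 3 (R→H), site 4 (E→W), site 14 (E→T), site 16 (N→S), site 17 (L→M), site 21 (D→S), site 24 (E→S).
16 of the 24 sites match, so the percent identity is 16/24 × 100 = 66.67%.

66.67%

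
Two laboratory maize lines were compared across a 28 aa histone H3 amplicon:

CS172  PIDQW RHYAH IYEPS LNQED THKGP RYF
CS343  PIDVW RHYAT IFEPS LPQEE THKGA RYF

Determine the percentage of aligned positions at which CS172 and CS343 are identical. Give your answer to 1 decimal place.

Differing sites — 4:Q/V; 10:H/T; 12:Y/F; 17:N/P; 20:D/E; 25:P/A.
22 of the 28 sites match, so the percent identity is 22/28 × 100 = 78.6%.

78.6%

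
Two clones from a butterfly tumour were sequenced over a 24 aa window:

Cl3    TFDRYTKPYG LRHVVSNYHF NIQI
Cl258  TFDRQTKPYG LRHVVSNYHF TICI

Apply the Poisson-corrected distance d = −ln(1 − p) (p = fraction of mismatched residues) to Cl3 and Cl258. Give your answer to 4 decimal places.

0.1335

Mismatches occur at site 5 (Y→Q), site 21 (N→T), site 23 (Q→C).
p = 3/24 = 0.125000.
d = −ln(1 − 0.125000) = −ln(0.875000) = 0.1335.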